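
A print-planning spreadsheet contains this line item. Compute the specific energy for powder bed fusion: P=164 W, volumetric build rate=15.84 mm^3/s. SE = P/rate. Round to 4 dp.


SE = 164 / 15.84 = 10.3535 J/mm^3


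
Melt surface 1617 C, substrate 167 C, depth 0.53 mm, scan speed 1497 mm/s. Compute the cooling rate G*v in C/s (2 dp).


G = (1617-167)/0.53 = 2735.8490566 C/mm
CR = 2735.8490566 * 1497 = 4095566.04 C/s


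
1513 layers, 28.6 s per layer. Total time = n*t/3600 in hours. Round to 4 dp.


t = 1513 * 28.6 / 3600 = 12.0199 hrs


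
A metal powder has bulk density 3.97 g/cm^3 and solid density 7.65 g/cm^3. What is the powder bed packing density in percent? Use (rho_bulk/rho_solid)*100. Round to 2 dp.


Packing = (3.97/7.65)*100 = 51.9 %


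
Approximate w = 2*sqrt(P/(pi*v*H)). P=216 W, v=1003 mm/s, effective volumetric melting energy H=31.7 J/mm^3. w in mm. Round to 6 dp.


w = 2*sqrt(216/(pi*1003*31.7)) = 0.093004 mm


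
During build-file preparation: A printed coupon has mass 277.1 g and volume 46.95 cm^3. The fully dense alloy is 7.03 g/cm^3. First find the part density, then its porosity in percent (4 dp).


rho_part = 277.1 / 46.95 = 5.90202343 g/cm^3
Porosity = (1 - 5.90202343/7.03)*100 = 16.0452 %


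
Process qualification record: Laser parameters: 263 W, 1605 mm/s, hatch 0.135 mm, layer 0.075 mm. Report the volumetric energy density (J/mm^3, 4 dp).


E = 263 / (1605*0.135*0.075) = 16.184 J/mm^3


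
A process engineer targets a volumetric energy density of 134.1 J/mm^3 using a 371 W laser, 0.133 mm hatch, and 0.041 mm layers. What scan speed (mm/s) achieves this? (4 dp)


v = 371 / (134.1*0.133*0.041) = 507.3523 mm/s


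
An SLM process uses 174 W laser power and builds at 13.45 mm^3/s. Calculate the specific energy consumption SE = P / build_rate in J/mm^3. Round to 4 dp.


SE = 174 / 13.45 = 12.9368 J/mm^3


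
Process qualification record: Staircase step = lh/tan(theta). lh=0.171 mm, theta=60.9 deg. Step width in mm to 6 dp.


step = 0.171 / tan(60.9) = 0.095177 mm


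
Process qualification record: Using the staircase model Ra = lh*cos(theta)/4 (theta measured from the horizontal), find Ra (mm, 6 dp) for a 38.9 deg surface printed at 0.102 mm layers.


Ra = 0.102 * cos(38.9) / 4 = 0.019845 mm


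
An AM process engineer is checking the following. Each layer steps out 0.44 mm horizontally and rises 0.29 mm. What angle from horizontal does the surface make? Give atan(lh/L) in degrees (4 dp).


angle = atan(0.29/0.44) = 33.3885 degrees


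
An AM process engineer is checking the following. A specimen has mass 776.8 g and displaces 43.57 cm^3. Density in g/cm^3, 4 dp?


rho = 776.8 / 43.57 = 17.8288 g/cm^3


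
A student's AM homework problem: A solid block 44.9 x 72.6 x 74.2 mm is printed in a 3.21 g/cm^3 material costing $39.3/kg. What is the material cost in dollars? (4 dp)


V = 44.9 * 72.6 * 74.2 = 241872.708 mm^3 = 241.872708 cm^3
Mass = 241.872708 * 3.21 / 1000 = 0.77641139 kg
Cost = 0.77641139 * 39.3 = 30.513 $


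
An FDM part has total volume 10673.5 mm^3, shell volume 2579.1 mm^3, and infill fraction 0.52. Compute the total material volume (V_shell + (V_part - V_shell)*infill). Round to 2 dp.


V_infill = (10673.5 - 2579.1) * 0.52 = 4209.09
V_total = 2579.1 + 4209.09 = 6788.19 mm^3


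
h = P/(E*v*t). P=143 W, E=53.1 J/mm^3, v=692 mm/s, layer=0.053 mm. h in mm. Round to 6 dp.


h = 143 / (53.1*692*0.053) = 0.073428 mm


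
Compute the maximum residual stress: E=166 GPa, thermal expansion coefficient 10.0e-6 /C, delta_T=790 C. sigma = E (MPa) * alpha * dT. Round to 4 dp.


sigma = 166*1000 * 10.0e-6 * 790 = 1311.4 MPa


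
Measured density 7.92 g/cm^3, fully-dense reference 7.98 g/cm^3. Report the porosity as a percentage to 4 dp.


Porosity = (1-7.92/7.98)*100 = 0.7519 %


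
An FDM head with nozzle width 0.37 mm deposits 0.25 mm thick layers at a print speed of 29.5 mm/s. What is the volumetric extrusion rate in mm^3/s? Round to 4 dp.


Rate = 0.37 * 0.25 * 29.5 = 2.7288 mm^3/s


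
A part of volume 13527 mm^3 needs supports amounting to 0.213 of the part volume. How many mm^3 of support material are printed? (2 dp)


V_support = 13527 * 0.213 = 2881.25 mm^3


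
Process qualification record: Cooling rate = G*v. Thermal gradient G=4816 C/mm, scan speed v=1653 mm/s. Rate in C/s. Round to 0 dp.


CR = 4816 * 1653 = 7960848 C/s


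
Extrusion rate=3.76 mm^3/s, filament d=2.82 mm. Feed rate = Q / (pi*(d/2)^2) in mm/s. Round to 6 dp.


A = pi*(2.82/2)^2 = 6.2458
v = 3.76 / 6.2458 = 0.602005 mm/s


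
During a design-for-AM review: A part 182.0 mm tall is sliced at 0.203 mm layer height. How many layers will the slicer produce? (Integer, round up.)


Layers = ceil(182.0/0.203) = 897


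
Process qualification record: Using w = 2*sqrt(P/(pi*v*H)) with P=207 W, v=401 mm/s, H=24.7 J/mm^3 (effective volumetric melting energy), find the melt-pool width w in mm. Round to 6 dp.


w = 2*sqrt(207/(pi*401*24.7)) = 0.163125 mm


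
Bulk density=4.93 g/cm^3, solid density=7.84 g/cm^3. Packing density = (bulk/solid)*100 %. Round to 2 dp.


Packing = (4.93/7.84)*100 = 62.88 %


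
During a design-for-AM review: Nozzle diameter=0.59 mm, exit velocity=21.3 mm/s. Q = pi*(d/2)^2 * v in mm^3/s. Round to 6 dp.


A = pi*(0.59/2)^2 = 0.2733971 mm^2
Q = 0.2733971 * 21.3 = 5.823358 mm^3/s


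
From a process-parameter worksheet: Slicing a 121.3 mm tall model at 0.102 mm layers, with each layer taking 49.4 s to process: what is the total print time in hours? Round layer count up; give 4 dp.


Layers = ceil(121.3/0.102) = 1190
t = 1190 * 49.4 / 3600 = 16.3294 hrs


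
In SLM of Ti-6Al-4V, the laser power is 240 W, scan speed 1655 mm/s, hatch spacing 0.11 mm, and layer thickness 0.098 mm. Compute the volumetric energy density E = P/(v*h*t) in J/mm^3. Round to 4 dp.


E = 240 / (1655*0.11*0.098) = 13.4522 J/mm^3


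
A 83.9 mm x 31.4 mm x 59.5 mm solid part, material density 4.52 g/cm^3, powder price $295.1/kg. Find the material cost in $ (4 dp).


V = 83.9 * 31.4 * 59.5 = 156750.37 mm^3 = 156.75037 cm^3
Mass = 156.75037 * 4.52 / 1000 = 0.70851167 kg
Cost = 0.70851167 * 295.1 = 209.0818 $


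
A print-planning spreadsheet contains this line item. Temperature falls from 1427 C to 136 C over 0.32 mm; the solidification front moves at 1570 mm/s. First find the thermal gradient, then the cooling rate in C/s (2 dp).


G = (1427-136)/0.32 = 4034.375 C/mm
CR = 4034.375 * 1570 = 6333968.75 C/s


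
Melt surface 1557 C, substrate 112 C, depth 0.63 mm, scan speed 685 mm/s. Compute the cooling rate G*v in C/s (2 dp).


G = (1557-112)/0.63 = 2293.65079365 C/mm
CR = 2293.65079365 * 685 = 1571150.79 C/s


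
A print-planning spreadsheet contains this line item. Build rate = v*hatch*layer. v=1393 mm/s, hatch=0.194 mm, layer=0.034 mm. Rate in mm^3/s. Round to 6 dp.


Rate = 1393 * 0.194 * 0.034 = 9.188228 mm^3/s


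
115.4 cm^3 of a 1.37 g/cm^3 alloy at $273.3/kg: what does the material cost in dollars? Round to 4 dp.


Mass = 115.4*1.37/1000 = 0.158098 kg
Cost = 0.158098 * 273.3 = 43.2082 $


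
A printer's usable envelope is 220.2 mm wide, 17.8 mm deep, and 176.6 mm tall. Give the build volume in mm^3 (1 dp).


V = 220.2 * 17.8 * 176.6 = 692194.3 mm^3


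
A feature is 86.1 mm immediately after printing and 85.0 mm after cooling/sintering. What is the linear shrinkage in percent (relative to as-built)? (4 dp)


Shrinkage = ((86.1-85.0)/86.1)*100 = 1.2776 %


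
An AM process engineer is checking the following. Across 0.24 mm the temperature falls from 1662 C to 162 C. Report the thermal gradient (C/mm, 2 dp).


G = (1662-162)/0.24 = 6250.0 C/mm


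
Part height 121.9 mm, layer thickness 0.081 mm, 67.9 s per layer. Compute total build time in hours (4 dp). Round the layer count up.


Layers = ceil(121.9/0.081) = 1505
t = 1505 * 67.9 / 3600 = 28.386 hrs


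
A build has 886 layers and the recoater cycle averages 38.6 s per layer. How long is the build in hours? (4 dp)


t = 886 * 38.6 / 3600 = 9.4999 hrs


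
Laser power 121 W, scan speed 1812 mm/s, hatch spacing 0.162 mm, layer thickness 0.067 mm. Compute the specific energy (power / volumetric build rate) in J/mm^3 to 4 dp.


Build rate = 1812 * 0.162 * 0.067 = 19.667448 mm^3/s
SE = 121 / 19.667448 = 6.1523 J/mm^3


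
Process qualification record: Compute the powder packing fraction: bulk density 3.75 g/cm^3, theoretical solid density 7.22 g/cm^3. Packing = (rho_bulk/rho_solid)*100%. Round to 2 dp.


Packing = (3.75/7.22)*100 = 51.94 %


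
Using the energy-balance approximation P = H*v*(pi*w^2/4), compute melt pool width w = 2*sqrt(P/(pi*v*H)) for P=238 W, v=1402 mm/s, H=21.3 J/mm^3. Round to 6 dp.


w = 2*sqrt(238/(pi*1402*21.3)) = 0.100735 mm


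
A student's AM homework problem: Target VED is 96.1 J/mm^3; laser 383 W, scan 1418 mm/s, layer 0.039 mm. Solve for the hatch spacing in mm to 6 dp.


h = 383 / (96.1*1418*0.039) = 0.072067 mm


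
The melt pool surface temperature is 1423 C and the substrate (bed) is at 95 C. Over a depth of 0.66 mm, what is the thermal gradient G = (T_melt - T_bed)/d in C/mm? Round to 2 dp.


G = (1423-95)/0.66 = 2012.12 C/mm


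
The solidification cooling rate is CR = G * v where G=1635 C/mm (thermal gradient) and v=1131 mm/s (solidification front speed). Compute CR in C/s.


CR = 1635 * 1131 = 1849185 C/s


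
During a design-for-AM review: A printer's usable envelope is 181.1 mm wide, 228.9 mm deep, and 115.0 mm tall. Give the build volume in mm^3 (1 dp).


V = 181.1 * 228.9 * 115.0 = 4767185.9 mm^3


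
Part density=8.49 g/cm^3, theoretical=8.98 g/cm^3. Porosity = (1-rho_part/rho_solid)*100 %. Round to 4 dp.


Porosity = (1-8.49/8.98)*100 = 5.4566 %


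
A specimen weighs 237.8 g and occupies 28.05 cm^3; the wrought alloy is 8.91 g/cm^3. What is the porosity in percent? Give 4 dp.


rho_part = 237.8 / 28.05 = 8.47771836 g/cm^3
Porosity = (1 - 8.47771836/8.91)*100 = 4.8516 %


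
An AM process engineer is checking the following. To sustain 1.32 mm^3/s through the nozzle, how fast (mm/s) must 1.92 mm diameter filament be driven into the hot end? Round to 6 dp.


A = pi*(1.92/2)^2 = 2.895292
v = 1.32 / 2.895292 = 0.455913 mm/s


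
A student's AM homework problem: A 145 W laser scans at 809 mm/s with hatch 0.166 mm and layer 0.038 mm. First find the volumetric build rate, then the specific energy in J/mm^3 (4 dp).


Build rate = 809 * 0.166 * 0.038 = 5.103172 mm^3/s
SE = 145 / 5.103172 = 28.4137 J/mm^3


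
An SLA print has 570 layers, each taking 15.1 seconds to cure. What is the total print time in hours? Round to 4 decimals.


t = 570 * 15.1 / 3600 = 2.3908 hrs


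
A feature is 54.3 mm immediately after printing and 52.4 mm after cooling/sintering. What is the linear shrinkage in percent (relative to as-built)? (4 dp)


Shrinkage = ((54.3-52.4)/54.3)*100 = 3.4991 %


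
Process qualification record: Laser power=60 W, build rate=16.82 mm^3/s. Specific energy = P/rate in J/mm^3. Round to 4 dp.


SE = 60 / 16.82 = 3.5672 J/mm^3


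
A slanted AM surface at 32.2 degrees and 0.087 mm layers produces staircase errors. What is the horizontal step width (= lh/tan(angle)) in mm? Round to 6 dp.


step = 0.087 / tan(32.2) = 0.138154 mm


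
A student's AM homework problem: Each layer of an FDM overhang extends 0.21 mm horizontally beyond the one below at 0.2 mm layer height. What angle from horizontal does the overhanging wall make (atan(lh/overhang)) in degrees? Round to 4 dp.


angle = atan(0.2/0.21) = 43.6028 degrees


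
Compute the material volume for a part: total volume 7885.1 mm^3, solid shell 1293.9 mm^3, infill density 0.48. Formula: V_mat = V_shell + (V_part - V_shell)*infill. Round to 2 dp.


V_infill = (7885.1 - 1293.9) * 0.48 = 3163.78
V_total = 1293.9 + 3163.78 = 4457.68 mm^3


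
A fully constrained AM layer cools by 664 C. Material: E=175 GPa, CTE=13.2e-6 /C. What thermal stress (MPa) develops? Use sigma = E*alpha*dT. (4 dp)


sigma = 175*1000 * 13.2e-6 * 664 = 1533.84 MPa


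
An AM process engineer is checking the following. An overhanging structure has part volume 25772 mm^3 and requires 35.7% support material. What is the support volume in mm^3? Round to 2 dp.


V_support = 25772 * 0.357 = 9200.6 mm^3


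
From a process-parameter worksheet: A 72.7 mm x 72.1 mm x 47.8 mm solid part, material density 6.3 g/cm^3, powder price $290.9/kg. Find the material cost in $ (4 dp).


V = 72.7 * 72.1 * 47.8 = 250551.826 mm^3 = 250.551826 cm^3
Mass = 250.551826 * 6.3 / 1000 = 1.5784765 kg
Cost = 1.5784765 * 290.9 = 459.1788 $


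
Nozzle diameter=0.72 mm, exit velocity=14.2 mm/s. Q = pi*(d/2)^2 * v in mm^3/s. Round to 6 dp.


A = pi*(0.72/2)^2 = 0.40715041 mm^2
Q = 0.40715041 * 14.2 = 5.781536 mm^3/s


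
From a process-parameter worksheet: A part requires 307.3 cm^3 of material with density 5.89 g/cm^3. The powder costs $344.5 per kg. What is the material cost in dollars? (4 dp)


Mass = 307.3*5.89/1000 = 1.809997 kg
Cost = 1.809997 * 344.5 = 623.544 $


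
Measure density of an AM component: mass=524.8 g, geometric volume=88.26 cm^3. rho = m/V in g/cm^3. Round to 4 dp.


rho = 524.8 / 88.26 = 5.9461 g/cm^3


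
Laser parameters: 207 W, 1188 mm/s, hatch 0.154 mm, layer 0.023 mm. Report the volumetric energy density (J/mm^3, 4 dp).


E = 207 / (1188*0.154*0.023) = 49.1932 J/mm^3


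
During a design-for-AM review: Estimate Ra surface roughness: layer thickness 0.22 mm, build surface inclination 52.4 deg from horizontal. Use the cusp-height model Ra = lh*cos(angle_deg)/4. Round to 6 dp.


Ra = 0.22 * cos(52.4) / 4 = 0.033558 mm


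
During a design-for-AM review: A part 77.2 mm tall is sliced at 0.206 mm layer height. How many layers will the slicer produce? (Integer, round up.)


Layers = ceil(77.2/0.206) = 375


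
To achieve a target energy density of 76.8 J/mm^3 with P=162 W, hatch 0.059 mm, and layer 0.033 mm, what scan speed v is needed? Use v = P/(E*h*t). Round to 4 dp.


v = 162 / (76.8*0.059*0.033) = 1083.3975 mm/s


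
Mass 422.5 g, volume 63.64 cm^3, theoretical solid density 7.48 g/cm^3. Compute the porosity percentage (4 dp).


rho_part = 422.5 / 63.64 = 6.63890635 g/cm^3
Porosity = (1 - 6.63890635/7.48)*100 = 11.2446 %


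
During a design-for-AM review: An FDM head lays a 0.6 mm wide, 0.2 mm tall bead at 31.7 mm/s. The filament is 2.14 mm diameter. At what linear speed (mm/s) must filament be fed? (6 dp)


Q = 0.6 * 0.2 * 31.7 = 3.804 mm^3/s
A_fil = pi*(2.14/2)^2 = 3.59680943 mm^2
v_feed = 3.804 / 3.59680943 = 1.057604 mm/s


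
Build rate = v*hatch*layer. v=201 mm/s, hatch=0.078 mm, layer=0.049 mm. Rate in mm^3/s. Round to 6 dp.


Rate = 201 * 0.078 * 0.049 = 0.768222 mm^3/s


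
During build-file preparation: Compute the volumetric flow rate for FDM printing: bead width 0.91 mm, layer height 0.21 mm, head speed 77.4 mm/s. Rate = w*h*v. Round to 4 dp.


Rate = 0.91 * 0.21 * 77.4 = 14.7911 mm^3/s


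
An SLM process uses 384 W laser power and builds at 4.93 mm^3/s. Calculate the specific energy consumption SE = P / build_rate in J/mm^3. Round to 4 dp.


SE = 384 / 4.93 = 77.8905 J/mm^3


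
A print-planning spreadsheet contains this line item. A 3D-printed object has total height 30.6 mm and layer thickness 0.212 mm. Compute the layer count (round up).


Layers = ceil(30.6/0.212) = 145


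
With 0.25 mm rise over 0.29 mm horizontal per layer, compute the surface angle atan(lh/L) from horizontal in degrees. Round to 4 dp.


angle = atan(0.25/0.29) = 40.7636 degrees


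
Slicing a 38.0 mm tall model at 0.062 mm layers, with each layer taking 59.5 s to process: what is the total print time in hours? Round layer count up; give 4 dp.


Layers = ceil(38.0/0.062) = 613
t = 613 * 59.5 / 3600 = 10.1315 hrs


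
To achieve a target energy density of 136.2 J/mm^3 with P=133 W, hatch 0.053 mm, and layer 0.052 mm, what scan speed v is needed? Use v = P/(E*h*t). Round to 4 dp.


v = 133 / (136.2*0.053*0.052) = 354.3197 mm/s


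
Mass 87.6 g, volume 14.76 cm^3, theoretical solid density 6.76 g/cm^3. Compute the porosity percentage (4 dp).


rho_part = 87.6 / 14.76 = 5.93495935 g/cm^3
Porosity = (1 - 5.93495935/6.76)*100 = 12.2047 %


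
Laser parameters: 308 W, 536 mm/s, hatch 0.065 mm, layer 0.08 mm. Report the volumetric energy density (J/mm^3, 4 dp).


E = 308 / (536*0.065*0.08) = 110.5052 J/mm^3


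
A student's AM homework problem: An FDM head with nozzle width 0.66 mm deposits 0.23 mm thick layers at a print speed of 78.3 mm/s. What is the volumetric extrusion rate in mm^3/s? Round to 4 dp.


Rate = 0.66 * 0.23 * 78.3 = 11.8859 mm^3/s


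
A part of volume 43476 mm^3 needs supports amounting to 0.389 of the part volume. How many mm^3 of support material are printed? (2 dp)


V_support = 43476 * 0.389 = 16912.16 mm^3


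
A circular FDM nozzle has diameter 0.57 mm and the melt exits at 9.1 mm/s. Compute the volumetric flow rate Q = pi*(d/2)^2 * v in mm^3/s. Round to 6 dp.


A = pi*(0.57/2)^2 = 0.25517586 mm^2
Q = 0.25517586 * 9.1 = 2.3221 mm^3/s


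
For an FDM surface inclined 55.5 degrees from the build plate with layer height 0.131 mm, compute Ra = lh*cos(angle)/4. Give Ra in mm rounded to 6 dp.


Ra = 0.131 * cos(55.5) / 4 = 0.01855 mm


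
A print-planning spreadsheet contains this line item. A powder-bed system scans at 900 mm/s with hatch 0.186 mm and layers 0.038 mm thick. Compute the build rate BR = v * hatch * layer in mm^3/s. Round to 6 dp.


Rate = 900 * 0.186 * 0.038 = 6.3612 mm^3/s


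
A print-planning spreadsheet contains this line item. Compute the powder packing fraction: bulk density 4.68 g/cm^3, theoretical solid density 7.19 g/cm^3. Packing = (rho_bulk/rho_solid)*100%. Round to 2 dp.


Packing = (4.68/7.19)*100 = 65.09 %


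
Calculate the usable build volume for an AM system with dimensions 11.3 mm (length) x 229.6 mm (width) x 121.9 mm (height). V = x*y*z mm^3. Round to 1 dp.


V = 11.3 * 229.6 * 121.9 = 316267.1 mm^3


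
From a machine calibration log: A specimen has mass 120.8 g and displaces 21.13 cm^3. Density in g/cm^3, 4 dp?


rho = 120.8 / 21.13 = 5.717 g/cm^3


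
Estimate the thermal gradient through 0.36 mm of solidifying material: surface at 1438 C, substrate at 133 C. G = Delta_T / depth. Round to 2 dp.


G = (1438-133)/0.36 = 3625.0 C/mm


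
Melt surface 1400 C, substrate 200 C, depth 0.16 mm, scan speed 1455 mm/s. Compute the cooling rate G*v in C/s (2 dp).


G = (1400-200)/0.16 = 7500.0 C/mm
CR = 7500.0 * 1455 = 10912500.0 C/s


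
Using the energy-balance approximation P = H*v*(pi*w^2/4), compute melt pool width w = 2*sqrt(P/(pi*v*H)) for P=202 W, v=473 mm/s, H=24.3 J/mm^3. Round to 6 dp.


w = 2*sqrt(202/(pi*473*24.3)) = 0.149588 mm


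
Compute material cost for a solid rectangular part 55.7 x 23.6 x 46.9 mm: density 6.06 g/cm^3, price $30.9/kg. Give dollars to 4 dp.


V = 55.7 * 23.6 * 46.9 = 61650.988 mm^3 = 61.650988 cm^3
Mass = 61.650988 * 6.06 / 1000 = 0.37360499 kg
Cost = 0.37360499 * 30.9 = 11.5444 $


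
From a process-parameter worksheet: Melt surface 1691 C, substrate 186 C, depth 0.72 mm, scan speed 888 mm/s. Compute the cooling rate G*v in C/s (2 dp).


G = (1691-186)/0.72 = 2090.27777778 C/mm
CR = 2090.27777778 * 888 = 1856166.67 C/s


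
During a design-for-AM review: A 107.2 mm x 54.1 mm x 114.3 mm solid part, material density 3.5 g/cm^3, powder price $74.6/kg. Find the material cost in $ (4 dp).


V = 107.2 * 54.1 * 114.3 = 662885.136 mm^3 = 662.885136 cm^3
Mass = 662.885136 * 3.5 / 1000 = 2.32009798 kg
Cost = 2.32009798 * 74.6 = 173.0793 $


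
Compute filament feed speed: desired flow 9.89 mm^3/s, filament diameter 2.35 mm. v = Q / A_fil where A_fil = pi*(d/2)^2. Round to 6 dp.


A = pi*(2.35/2)^2 = 4.337361
v = 9.89 / 4.337361 = 2.280188 mm/s


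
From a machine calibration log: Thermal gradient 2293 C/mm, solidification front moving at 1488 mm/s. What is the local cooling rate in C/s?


CR = 2293 * 1488 = 3411984 C/s


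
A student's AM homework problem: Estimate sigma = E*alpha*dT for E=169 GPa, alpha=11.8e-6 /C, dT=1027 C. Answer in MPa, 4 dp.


sigma = 169*1000 * 11.8e-6 * 1027 = 2048.0434 MPa


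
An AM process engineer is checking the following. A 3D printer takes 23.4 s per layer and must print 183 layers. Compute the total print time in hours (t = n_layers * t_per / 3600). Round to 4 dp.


t = 183 * 23.4 / 3600 = 1.1895 hrs


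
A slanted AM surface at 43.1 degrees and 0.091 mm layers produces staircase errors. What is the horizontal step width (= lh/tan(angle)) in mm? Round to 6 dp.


step = 0.091 / tan(43.1) = 0.097245 mm


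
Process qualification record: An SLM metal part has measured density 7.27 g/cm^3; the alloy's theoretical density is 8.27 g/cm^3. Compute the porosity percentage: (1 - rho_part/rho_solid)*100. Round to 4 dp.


Porosity = (1-7.27/8.27)*100 = 12.0919 %


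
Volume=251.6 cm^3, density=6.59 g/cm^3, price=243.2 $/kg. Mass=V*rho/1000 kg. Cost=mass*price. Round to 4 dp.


Mass = 251.6*6.59/1000 = 1.658044 kg
Cost = 1.658044 * 243.2 = 403.2363 $


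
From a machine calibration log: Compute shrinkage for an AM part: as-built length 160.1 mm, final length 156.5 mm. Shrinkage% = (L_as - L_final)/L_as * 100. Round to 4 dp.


Shrinkage = ((160.1-156.5)/160.1)*100 = 2.2486 %


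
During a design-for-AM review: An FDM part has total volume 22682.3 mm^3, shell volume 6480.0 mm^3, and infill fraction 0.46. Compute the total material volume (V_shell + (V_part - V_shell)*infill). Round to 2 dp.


V_infill = (22682.3 - 6480.0) * 0.46 = 7453.06
V_total = 6480.0 + 7453.06 = 13933.06 mm^3


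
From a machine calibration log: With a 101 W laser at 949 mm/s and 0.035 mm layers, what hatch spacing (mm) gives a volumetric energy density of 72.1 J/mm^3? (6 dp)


h = 101 / (72.1*949*0.035) = 0.042175 mm


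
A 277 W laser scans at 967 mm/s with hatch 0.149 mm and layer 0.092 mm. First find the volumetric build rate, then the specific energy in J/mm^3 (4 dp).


Build rate = 967 * 0.149 * 0.092 = 13.255636 mm^3/s
SE = 277 / 13.255636 = 20.8968 J/mm^3


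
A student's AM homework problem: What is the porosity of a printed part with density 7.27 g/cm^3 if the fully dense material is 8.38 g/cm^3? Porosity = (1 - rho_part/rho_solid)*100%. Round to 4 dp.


Porosity = (1-7.27/8.38)*100 = 13.2458 %


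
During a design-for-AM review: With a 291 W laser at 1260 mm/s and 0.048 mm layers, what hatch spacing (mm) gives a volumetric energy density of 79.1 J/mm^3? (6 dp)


h = 291 / (79.1*1260*0.048) = 0.060828 mm


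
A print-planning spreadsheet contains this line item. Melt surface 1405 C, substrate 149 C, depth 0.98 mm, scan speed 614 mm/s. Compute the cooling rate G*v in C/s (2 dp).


G = (1405-149)/0.98 = 1281.63265306 C/mm
CR = 1281.63265306 * 614 = 786922.45 C/s


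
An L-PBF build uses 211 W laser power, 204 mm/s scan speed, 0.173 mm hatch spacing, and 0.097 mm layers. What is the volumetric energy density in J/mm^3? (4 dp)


E = 211 / (204*0.173*0.097) = 61.636 J/mm^3


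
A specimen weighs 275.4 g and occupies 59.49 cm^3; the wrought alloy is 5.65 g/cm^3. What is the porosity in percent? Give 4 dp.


rho_part = 275.4 / 59.49 = 4.62934947 g/cm^3
Porosity = (1 - 4.62934947/5.65)*100 = 18.0646 %


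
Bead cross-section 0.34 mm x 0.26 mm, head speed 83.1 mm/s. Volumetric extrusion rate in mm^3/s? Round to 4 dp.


Rate = 0.34 * 0.26 * 83.1 = 7.346 mm^3/s


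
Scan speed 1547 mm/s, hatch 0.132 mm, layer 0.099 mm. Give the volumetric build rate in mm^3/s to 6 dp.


Rate = 1547 * 0.132 * 0.099 = 20.216196 mm^3/s


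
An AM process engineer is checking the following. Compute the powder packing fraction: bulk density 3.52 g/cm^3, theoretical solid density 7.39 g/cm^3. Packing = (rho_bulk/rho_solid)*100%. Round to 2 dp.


Packing = (3.52/7.39)*100 = 47.63 %


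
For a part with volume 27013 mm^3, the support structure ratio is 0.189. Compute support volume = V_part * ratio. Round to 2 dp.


V_support = 27013 * 0.189 = 5105.46 mm^3


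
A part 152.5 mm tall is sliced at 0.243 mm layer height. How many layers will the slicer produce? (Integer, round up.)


Layers = ceil(152.5/0.243) = 628


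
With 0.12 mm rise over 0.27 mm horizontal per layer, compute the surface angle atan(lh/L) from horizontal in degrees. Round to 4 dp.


angle = atan(0.12/0.27) = 23.9625 degrees


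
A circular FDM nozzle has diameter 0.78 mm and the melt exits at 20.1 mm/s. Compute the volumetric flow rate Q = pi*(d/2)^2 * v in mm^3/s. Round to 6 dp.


A = pi*(0.78/2)^2 = 0.47783624 mm^2
Q = 0.47783624 * 20.1 = 9.604508 mm^3/s


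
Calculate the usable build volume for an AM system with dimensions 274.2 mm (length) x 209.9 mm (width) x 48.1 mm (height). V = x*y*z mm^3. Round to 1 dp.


V = 274.2 * 209.9 * 48.1 = 2768375.3 mm^3


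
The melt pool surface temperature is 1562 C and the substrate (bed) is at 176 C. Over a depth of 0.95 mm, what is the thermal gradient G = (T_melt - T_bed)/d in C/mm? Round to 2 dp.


G = (1562-176)/0.95 = 1458.95 C/mm


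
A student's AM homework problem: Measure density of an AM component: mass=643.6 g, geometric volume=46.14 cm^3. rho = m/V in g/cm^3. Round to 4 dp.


rho = 643.6 / 46.14 = 13.9489 g/cm^3


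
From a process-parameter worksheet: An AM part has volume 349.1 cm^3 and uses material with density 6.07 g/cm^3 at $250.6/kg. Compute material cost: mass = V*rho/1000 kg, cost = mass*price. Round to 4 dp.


Mass = 349.1*6.07/1000 = 2.119037 kg
Cost = 2.119037 * 250.6 = 531.0307 $


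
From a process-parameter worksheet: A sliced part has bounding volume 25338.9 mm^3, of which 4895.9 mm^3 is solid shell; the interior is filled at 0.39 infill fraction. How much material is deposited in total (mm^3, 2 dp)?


V_infill = (25338.9 - 4895.9) * 0.39 = 7972.77
V_total = 4895.9 + 7972.77 = 12868.67 mm^3


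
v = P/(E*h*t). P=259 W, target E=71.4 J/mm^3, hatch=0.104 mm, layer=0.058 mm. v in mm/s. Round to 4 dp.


v = 259 / (71.4*0.104*0.058) = 601.3679 mm/s


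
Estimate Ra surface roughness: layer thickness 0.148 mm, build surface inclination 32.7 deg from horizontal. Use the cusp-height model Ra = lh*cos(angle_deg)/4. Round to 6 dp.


Ra = 0.148 * cos(32.7) / 4 = 0.031136 mm


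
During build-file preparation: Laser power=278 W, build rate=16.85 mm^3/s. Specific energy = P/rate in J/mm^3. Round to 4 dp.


SE = 278 / 16.85 = 16.4985 J/mm^3


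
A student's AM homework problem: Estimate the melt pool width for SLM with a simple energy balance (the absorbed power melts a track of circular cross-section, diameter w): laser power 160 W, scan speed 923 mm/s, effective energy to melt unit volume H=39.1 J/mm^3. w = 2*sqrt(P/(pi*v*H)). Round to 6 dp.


w = 2*sqrt(160/(pi*923*39.1)) = 0.075132 mm


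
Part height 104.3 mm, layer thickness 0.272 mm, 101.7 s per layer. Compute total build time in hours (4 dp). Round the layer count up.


Layers = ceil(104.3/0.272) = 384
t = 384 * 101.7 / 3600 = 10.848 hrs


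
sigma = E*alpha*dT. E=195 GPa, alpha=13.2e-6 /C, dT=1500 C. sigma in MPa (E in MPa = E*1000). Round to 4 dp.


sigma = 195*1000 * 13.2e-6 * 1500 = 3861.0 MPa


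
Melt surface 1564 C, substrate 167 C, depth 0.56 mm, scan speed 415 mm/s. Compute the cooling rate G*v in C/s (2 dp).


G = (1564-167)/0.56 = 2494.64285714 C/mm
CR = 2494.64285714 * 415 = 1035276.79 C/s


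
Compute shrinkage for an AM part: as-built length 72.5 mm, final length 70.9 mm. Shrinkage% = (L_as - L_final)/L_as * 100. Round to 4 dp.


Shrinkage = ((72.5-70.9)/72.5)*100 = 2.2069 %


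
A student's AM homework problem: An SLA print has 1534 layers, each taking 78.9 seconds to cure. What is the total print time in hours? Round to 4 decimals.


t = 1534 * 78.9 / 3600 = 33.6202 hrs


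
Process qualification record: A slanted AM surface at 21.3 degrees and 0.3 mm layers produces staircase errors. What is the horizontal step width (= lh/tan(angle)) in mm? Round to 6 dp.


step = 0.3 / tan(21.3) = 0.76946 mm


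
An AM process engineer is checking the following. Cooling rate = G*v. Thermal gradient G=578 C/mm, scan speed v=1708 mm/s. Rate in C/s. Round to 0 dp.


CR = 578 * 1708 = 987224 C/s


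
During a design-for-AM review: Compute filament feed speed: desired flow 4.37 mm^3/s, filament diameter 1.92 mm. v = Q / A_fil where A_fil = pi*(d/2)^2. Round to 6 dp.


A = pi*(1.92/2)^2 = 2.895292
v = 4.37 / 2.895292 = 1.509347 mm/s


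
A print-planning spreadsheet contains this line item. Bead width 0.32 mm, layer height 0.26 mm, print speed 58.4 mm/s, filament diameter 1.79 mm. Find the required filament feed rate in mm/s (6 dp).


Q = 0.32 * 0.26 * 58.4 = 4.85888 mm^3/s
A_fil = pi*(1.79/2)^2 = 2.51649426 mm^2
v_feed = 4.85888 / 2.51649426 = 1.930813 mm/s


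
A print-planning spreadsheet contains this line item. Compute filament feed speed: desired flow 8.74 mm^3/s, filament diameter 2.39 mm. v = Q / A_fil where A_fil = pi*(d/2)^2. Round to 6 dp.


A = pi*(2.39/2)^2 = 4.486273
v = 8.74 / 4.486273 = 1.948165 mm/s


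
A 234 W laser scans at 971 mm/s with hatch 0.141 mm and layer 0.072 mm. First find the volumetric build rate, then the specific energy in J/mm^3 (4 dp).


Build rate = 971 * 0.141 * 0.072 = 9.857592 mm^3/s
SE = 234 / 9.857592 = 23.738 J/mm^3


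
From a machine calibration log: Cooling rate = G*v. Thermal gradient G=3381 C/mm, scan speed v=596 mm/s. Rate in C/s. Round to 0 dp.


CR = 3381 * 596 = 2015076 C/s


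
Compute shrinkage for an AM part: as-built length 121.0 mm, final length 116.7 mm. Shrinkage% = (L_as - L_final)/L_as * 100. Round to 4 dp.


Shrinkage = ((121.0-116.7)/121.0)*100 = 3.5537 %


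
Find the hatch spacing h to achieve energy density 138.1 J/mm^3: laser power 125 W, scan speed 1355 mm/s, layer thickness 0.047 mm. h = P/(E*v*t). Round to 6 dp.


h = 125 / (138.1*1355*0.047) = 0.014213 mm


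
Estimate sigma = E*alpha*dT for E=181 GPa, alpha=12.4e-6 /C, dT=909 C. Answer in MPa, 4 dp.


sigma = 181*1000 * 12.4e-6 * 909 = 2040.1596 MPa


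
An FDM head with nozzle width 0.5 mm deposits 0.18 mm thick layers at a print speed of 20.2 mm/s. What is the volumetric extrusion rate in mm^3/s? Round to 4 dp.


Rate = 0.5 * 0.18 * 20.2 = 1.818 mm^3/s


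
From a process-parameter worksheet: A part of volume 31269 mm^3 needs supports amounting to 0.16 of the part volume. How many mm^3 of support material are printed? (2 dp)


V_support = 31269 * 0.16 = 5003.04 mm^3


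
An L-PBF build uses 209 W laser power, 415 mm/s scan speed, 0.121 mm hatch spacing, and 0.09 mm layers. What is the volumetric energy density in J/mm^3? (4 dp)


E = 209 / (415*0.121*0.09) = 46.2456 J/mm^3


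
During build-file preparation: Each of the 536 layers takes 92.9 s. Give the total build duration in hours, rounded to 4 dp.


t = 536 * 92.9 / 3600 = 13.8318 hrs


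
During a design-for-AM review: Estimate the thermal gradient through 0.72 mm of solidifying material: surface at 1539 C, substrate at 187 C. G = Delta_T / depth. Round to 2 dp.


G = (1539-187)/0.72 = 1877.78 C/mm


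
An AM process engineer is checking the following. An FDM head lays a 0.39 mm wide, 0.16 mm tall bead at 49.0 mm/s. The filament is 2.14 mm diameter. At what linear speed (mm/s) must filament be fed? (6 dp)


Q = 0.39 * 0.16 * 49.0 = 3.0576 mm^3/s
A_fil = pi*(2.14/2)^2 = 3.59680943 mm^2
v_feed = 3.0576 / 3.59680943 = 0.850087 mm/s


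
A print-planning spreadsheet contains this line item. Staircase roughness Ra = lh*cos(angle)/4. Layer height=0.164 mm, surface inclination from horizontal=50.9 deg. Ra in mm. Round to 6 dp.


Ra = 0.164 * cos(50.9) / 4 = 0.025858 mm


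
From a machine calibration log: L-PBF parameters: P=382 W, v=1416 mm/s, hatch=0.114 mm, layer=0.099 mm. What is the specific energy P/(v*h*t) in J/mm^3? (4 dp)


Build rate = 1416 * 0.114 * 0.099 = 15.980976 mm^3/s
SE = 382 / 15.980976 = 23.9034 J/mm^3


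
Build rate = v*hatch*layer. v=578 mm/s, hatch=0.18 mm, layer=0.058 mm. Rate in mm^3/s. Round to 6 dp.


Rate = 578 * 0.18 * 0.058 = 6.03432 mm^3/s


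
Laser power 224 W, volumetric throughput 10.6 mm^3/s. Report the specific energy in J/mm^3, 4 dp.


SE = 224 / 10.6 = 21.1321 J/mm^3


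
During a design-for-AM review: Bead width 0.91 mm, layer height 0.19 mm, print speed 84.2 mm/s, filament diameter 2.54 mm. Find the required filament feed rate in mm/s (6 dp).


Q = 0.91 * 0.19 * 84.2 = 14.55818 mm^3/s
A_fil = pi*(2.54/2)^2 = 5.06707479 mm^2
v_feed = 14.55818 / 5.06707479 = 2.873094 mm/s


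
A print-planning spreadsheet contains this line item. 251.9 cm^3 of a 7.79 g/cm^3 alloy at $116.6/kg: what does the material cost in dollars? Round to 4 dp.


Mass = 251.9*7.79/1000 = 1.962301 kg
Cost = 1.962301 * 116.6 = 228.8043 $


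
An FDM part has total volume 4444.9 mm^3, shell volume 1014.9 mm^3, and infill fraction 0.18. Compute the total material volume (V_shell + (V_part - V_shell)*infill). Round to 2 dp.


V_infill = (4444.9 - 1014.9) * 0.18 = 617.4
V_total = 1014.9 + 617.4 = 1632.3 mm^3


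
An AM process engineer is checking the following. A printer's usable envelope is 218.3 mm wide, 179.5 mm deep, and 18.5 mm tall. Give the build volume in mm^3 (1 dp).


V = 218.3 * 179.5 * 18.5 = 724919.7 mm^3


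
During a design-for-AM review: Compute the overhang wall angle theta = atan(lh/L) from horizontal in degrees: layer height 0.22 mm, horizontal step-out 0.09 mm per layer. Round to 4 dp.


angle = atan(0.22/0.09) = 67.751 degrees


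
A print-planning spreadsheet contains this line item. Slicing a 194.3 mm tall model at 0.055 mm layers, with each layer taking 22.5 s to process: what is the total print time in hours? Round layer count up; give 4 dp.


Layers = ceil(194.3/0.055) = 3533
t = 3533 * 22.5 / 3600 = 22.0813 hrs


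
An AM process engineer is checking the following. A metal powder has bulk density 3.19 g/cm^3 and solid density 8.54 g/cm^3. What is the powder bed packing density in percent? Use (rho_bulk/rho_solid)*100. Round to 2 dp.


Packing = (3.19/8.54)*100 = 37.35 %


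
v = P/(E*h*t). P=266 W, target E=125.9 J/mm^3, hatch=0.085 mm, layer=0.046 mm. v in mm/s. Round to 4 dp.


v = 266 / (125.9*0.085*0.046) = 540.355 mm/s


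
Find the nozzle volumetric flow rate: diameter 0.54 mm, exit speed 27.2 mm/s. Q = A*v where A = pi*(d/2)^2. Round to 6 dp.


A = pi*(0.54/2)^2 = 0.2290221 mm^2
Q = 0.2290221 * 27.2 = 6.229401 mm^3/s


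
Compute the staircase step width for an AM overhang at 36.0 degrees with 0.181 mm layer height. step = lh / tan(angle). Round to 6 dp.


step = 0.181 / tan(36.0) = 0.249125 mm


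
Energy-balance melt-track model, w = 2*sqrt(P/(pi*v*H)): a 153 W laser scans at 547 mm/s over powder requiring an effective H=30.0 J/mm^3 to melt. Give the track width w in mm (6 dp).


w = 2*sqrt(153/(pi*547*30.0)) = 0.108955 mm


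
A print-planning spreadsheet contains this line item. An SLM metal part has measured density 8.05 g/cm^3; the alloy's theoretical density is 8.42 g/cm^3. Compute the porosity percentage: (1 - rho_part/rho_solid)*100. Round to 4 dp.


Porosity = (1-8.05/8.42)*100 = 4.3943 %


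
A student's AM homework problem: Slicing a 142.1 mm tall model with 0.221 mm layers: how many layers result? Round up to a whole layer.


Layers = ceil(142.1/0.221) = 643


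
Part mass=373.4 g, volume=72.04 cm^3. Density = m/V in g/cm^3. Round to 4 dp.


rho = 373.4 / 72.04 = 5.1832 g/cm^3


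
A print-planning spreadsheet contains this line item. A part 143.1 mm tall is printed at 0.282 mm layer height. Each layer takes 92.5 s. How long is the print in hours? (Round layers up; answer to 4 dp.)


Layers = ceil(143.1/0.282) = 508
t = 508 * 92.5 / 3600 = 13.0528 hrs


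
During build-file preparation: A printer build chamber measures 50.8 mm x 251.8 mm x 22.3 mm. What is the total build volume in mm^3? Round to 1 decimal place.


V = 50.8 * 251.8 * 22.3 = 285249.1 mm^3


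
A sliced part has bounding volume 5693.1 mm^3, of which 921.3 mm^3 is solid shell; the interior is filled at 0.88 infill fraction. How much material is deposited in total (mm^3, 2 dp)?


V_infill = (5693.1 - 921.3) * 0.88 = 4199.18
V_total = 921.3 + 4199.18 = 5120.48 mm^3


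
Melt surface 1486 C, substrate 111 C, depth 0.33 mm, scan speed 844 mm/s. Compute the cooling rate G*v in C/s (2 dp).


G = (1486-111)/0.33 = 4166.66666667 C/mm
CR = 4166.66666667 * 844 = 3516666.67 C/s


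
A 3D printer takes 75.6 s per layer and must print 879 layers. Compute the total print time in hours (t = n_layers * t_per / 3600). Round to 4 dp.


t = 879 * 75.6 / 3600 = 18.459 hrs


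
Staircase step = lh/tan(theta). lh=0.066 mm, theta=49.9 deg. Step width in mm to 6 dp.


step = 0.066 / tan(49.9) = 0.055577 mm


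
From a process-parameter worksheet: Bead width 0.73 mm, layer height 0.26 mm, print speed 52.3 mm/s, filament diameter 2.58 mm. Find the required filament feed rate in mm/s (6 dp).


Q = 0.73 * 0.26 * 52.3 = 9.92654 mm^3/s
A_fil = pi*(2.58/2)^2 = 5.22792433 mm^2
v_feed = 9.92654 / 5.22792433 = 1.898754 mm/s


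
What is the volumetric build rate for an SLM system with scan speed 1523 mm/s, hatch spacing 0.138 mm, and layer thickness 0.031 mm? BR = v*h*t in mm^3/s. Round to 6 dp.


Rate = 1523 * 0.138 * 0.031 = 6.515394 mm^3/s


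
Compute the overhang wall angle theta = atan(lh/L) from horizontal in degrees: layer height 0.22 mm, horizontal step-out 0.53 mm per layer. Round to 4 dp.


angle = atan(0.22/0.53) = 22.5431 degrees


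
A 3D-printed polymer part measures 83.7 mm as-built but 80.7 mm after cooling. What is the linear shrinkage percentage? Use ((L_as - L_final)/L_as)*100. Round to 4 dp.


Shrinkage = ((83.7-80.7)/83.7)*100 = 3.5842 %


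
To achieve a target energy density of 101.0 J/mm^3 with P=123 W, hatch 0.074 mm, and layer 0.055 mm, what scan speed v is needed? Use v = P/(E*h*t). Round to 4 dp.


v = 123 / (101.0*0.074*0.055) = 299.2191 mm/s


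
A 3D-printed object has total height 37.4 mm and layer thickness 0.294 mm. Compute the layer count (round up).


Layers = ceil(37.4/0.294) = 128


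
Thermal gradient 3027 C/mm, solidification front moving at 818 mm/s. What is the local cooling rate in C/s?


CR = 3027 * 818 = 2476086 C/s


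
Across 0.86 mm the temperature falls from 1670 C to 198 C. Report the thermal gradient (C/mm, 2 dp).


G = (1670-198)/0.86 = 1711.63 C/mm


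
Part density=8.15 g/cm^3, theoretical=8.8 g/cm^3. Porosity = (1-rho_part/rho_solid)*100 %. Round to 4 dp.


Porosity = (1-8.15/8.8)*100 = 7.3864 %


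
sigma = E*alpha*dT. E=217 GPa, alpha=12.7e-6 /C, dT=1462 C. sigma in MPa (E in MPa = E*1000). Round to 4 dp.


sigma = 217*1000 * 12.7e-6 * 1462 = 4029.1258 MPa


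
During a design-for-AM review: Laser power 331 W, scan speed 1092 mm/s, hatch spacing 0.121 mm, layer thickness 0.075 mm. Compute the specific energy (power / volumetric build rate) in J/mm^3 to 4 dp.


Build rate = 1092 * 0.121 * 0.075 = 9.9099 mm^3/s
SE = 331 / 9.9099 = 33.4009 J/mm^3


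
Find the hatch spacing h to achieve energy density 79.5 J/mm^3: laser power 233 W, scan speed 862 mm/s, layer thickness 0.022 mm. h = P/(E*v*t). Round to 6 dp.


h = 233 / (79.5*862*0.022) = 0.154546 mm
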